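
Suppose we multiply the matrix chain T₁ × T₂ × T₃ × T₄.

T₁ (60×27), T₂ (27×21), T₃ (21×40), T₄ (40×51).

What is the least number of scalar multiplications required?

141120

Adjacent pairs: T₁T₂ = 60·27·21 = 34020; T₂T₃ = 27·21·40 = 22680; T₃T₄ = 21·40·51 = 42840.
Length 3: T₁..T₃: k=1: 0+22680+60·27·40=87480; k=2: 34020+0+60·21·40=84420 → min 84420 | T₂..T₄: k=2: 0+42840+27·21·51=71757; k=3: 22680+0+27·40·51=77760 → min 71757.
Length 4: T₁..T₄: k=1: 0+71757+60·27·51=154377; k=2: 34020+42840+60·21·51=141120; k=3: 84420+0+60·40·51=206820 → min 141120.
Optimal order: ((T₁ × T₂) × (T₃ × T₄)) with cost 141120.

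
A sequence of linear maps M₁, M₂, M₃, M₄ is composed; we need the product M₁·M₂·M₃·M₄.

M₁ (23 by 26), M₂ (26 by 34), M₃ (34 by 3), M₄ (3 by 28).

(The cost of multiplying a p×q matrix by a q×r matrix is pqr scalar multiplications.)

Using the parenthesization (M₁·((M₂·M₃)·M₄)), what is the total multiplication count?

(M₂·M₃): 26×34 by 34×3 → 26×3, cost 26·34·3 = 2652
((M₂·M₃)·M₄): 26×3 by 3×28 → 26×28, cost 26·3·28 = 2184; cumulative 4836
(M₁·((M₂·M₃)·M₄)): 23×26 by 26×28 → 23×28, cost 23·26·28 = 16744; cumulative 21580
Total: 21580 scalar multiplications.

21580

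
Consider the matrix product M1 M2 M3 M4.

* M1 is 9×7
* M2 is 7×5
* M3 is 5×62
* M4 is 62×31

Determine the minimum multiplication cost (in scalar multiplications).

Adjacent pairs: M1M2 = 9·7·5 = 315; M2M3 = 7·5·62 = 2170; M3M4 = 5·62·31 = 9610.
Length 3: M1..M3: k=1: 0+2170+9·7·62=6076; k=2: 315+0+9·5·62=3105 → min 3105 | M2..M4: k=2: 0+9610+7·5·31=10695; k=3: 2170+0+7·62·31=15624 → min 10695.
Length 4: M1..M4: k=1: 0+10695+9·7·31=12648; k=2: 315+9610+9·5·31=11320; k=3: 3105+0+9·62·31=20403 → min 11320.
Optimal order: ((M1 M2) (M3 M4)) with cost 11320.

11320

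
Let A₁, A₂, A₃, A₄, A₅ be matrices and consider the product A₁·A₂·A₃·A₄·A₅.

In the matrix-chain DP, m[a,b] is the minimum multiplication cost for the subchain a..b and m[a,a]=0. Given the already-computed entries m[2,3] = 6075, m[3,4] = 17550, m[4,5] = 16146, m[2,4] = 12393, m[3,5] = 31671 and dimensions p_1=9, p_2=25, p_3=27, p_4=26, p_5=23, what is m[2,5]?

17775

m[2,5] = min over k∈[2,4] of m[2,k]+m[k+1,5]+p_{1}·p_k·p_{5}.
k=2: 0 + 31671 + 9·25·23 = 36846; k=3: 6075 + 16146 + 9·27·23 = 27810; k=4: 12393 + 0 + 9·26·23 = 17775.
Minimum: 17775 at k=4.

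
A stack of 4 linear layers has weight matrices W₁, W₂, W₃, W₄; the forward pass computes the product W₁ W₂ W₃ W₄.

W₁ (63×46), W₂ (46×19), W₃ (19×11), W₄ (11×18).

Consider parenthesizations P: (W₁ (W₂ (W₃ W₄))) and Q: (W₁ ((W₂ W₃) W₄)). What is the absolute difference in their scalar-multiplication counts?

772

Order P = (W₁ (W₂ (W₃ W₄))): (W₃ W₄): 19×11 by 11×18 → 19×18, cost 19·11·18 = 3762; (W₂ (W₃ W₄)): 46×19 by 19×18 → 46×18, cost 46·19·18 = 15732; cumulative 19494; (W₁ (W₂ (W₃ W₄))): 63×46 by 46×18 → 63×18, cost 63·46·18 = 52164; cumulative 71658. Total 71658.
Order Q = (W₁ ((W₂ W₃) W₄)): (W₂ W₃): 46×19 by 19×11 → 46×11, cost 46·19·11 = 9614; ((W₂ W₃) W₄): 46×11 by 11×18 → 46×18, cost 46·11·18 = 9108; cumulative 18722; (W₁ ((W₂ W₃) W₄)): 63×46 by 46×18 → 63×18, cost 63·46·18 = 52164; cumulative 70886. Total 70886.
Difference: |71658 − 70886| = 772.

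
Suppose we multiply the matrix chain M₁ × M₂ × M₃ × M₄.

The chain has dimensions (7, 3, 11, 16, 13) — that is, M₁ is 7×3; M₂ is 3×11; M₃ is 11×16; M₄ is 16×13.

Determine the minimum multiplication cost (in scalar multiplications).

Adjacent pairs: M₁M₂ = 7·3·11 = 231; M₂M₃ = 3·11·16 = 528; M₃M₄ = 11·16·13 = 2288.
Length 3: M₁..M₃: k=1: 0+528+7·3·16=864; k=2: 231+0+7·11·16=1463 → min 864 | M₂..M₄: k=2: 0+2288+3·11·13=2717; k=3: 528+0+3·16·13=1152 → min 1152.
Length 4: M₁..M₄: k=1: 0+1152+7·3·13=1425; k=2: 231+2288+7·11·13=3520; k=3: 864+0+7·16·13=2320 → min 1425.
Optimal order: (M₁ × ((M₂ × M₃) × M₄)) with cost 1425.

1425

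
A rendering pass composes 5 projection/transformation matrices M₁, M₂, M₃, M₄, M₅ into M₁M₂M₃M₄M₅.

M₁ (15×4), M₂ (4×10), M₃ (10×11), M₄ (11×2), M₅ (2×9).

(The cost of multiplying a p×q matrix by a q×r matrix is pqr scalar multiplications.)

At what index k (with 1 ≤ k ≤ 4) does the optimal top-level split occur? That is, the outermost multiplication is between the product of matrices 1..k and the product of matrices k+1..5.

4

Adjacent pairs: M₁M₂ = 15·4·10 = 600; M₂M₃ = 4·10·11 = 440; M₃M₄ = 10·11·2 = 220; M₄M₅ = 11·2·9 = 198.
Length 3: M₁..M₃: k=1: 0+440+15·4·11=1100; k=2: 600+0+15·10·11=2250 → min 1100 | M₂..M₄: k=2: 0+220+4·10·2=300; k=3: 440+0+4·11·2=528 → min 300 | M₃..M₅: k=3: 0+198+10·11·9=1188; k=4: 220+0+10·2·9=400 → min 400.
Length 4: M₁..M₄: k=1: 0+300+15·4·2=420; k=2: 600+220+15·10·2=1120; k=3: 1100+0+15·11·2=1430 → min 420 | M₂..M₅: k=2: 0+400+4·10·9=760; k=3: 440+198+4·11·9=1034; k=4: 300+0+4·2·9=372 → min 372.
Top-level splits: k=1: (M₁..M₁)·(M₂..M₅) → 0+372+15·4·9 = 912; k=2: (M₁..M₂)·(M₃..M₅) → 600+400+15·10·9 = 2350; k=3: (M₁..M₃)·(M₄..M₅) → 1100+198+15·11·9 = 2783; k=4: (M₁..M₄)·(M₅..M₅) → 420+0+15·2·9 = 690.
Best split is after M₄, i.e. k = 4.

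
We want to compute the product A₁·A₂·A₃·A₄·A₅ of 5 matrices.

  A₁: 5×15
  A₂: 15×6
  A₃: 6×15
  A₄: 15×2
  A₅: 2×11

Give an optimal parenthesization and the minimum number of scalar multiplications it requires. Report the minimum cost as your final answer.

Adjacent pairs: A₁A₂ = 5·15·6 = 450; A₂A₃ = 15·6·15 = 1350; A₃A₄ = 6·15·2 = 180; A₄A₅ = 15·2·11 = 330.
Length 3: A₁..A₃: k=1: 0+1350+5·15·15=2475; k=2: 450+0+5·6·15=900 → min 900 | A₂..A₄: k=2: 0+180+15·6·2=360; k=3: 1350+0+15·15·2=1800 → min 360 | A₃..A₅: k=3: 0+330+6·15·11=1320; k=4: 180+0+6·2·11=312 → min 312.
Length 4: A₁..A₄: k=1: 0+360+5·15·2=510; k=2: 450+180+5·6·2=690; k=3: 900+0+5·15·2=1050 → min 510 | A₂..A₅: k=2: 0+312+15·6·11=1302; k=3: 1350+330+15·15·11=4155; k=4: 360+0+15·2·11=690 → min 690.
Length 5: A₁..A₅: k=1: 0+690+5·15·11=1515; k=2: 450+312+5·6·11=1092; k=3: 900+330+5·15·11=2055; k=4: 510+0+5·2·11=620 → min 620.
Optimal parenthesization: ((A₁·(A₂·(A₃·A₄)))·A₅) with cost 620.

620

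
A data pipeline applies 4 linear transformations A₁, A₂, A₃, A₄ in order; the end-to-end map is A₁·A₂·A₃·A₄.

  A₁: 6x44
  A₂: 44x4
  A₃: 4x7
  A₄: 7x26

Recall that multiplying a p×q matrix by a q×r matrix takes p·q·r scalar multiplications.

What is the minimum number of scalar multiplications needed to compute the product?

2316

Adjacent pairs: A₁A₂ = 6·44·4 = 1056; A₂A₃ = 44·4·7 = 1232; A₃A₄ = 4·7·26 = 728.
Length 3: A₁..A₃: k=1: 0+1232+6·44·7=3080; k=2: 1056+0+6·4·7=1224 → min 1224 | A₂..A₄: k=2: 0+728+44·4·26=5304; k=3: 1232+0+44·7·26=9240 → min 5304.
Length 4: A₁..A₄: k=1: 0+5304+6·44·26=12168; k=2: 1056+728+6·4·26=2408; k=3: 1224+0+6·7·26=2316 → min 2316.
Optimal order: (((A₁·A₂)·A₃)·A₄) with cost 2316.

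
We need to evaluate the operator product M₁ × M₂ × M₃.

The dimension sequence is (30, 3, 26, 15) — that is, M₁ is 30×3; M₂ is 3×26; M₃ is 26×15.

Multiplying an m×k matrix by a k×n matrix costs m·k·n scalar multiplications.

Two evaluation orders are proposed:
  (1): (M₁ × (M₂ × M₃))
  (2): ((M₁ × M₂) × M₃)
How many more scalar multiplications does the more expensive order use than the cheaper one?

11520

Order (1) = (M₁ × (M₂ × M₃)): (M₂ × M₃): 3×26 by 26×15 → 3×15, cost 3·26·15 = 1170; (M₁ × (M₂ × M₃)): 30×3 by 3×15 → 30×15, cost 30·3·15 = 1350; cumulative 2520. Total 2520.
Order (2) = ((M₁ × M₂) × M₃): (M₁ × M₂): 30×3 by 3×26 → 30×26, cost 30·3·26 = 2340; ((M₁ × M₂) × M₃): 30×26 by 26×15 → 30×15, cost 30·26·15 = 11700; cumulative 14040. Total 14040.
Difference: |2520 − 14040| = 11520.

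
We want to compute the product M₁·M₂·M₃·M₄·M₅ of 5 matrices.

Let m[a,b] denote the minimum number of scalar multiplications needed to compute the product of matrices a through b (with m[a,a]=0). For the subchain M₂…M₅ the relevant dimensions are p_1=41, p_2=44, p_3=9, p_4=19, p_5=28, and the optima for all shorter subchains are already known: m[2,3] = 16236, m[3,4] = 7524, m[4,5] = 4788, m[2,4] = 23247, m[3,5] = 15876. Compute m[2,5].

m[2,5] = min over k∈[2,4] of m[2,k]+m[k+1,5]+p_{1}·p_k·p_{5}.
k=2: 0 + 15876 + 41·44·28 = 66388; k=3: 16236 + 4788 + 41·9·28 = 31356; k=4: 23247 + 0 + 41·19·28 = 45059.
Minimum: 31356 at k=3.

31356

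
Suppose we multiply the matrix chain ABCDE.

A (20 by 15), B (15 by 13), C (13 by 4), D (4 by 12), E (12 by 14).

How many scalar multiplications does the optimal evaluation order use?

3772

Adjacent pairs: AB = 20·15·13 = 3900; BC = 15·13·4 = 780; CD = 13·4·12 = 624; DE = 4·12·14 = 672.
Length 3: A..C: k=1: 0+780+20·15·4=1980; k=2: 3900+0+20·13·4=4940 → min 1980 | B..D: k=2: 0+624+15·13·12=2964; k=3: 780+0+15·4·12=1500 → min 1500 | C..E: k=3: 0+672+13·4·14=1400; k=4: 624+0+13·12·14=2808 → min 1400.
Length 4: A..D: k=1: 0+1500+20·15·12=5100; k=2: 3900+624+20·13·12=7644; k=3: 1980+0+20·4·12=2940 → min 2940 | B..E: k=2: 0+1400+15·13·14=4130; k=3: 780+672+15·4·14=2292; k=4: 1500+0+15·12·14=4020 → min 2292.
Length 5: A..E: k=1: 0+2292+20·15·14=6492; k=2: 3900+1400+20·13·14=8940; k=3: 1980+672+20·4·14=3772; k=4: 2940+0+20·12·14=6300 → min 3772.
Optimal order: ((A(BC))(DE)) with cost 3772.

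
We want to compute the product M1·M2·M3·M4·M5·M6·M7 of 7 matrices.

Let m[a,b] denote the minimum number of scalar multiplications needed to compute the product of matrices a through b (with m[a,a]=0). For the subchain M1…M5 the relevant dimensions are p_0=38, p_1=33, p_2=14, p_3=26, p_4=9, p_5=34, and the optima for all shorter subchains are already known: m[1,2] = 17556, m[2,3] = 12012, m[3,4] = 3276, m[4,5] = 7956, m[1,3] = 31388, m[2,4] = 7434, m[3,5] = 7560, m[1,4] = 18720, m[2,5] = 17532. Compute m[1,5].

m[1,5] = min over k∈[1,4] of m[1,k]+m[k+1,5]+p_{0}·p_k·p_{5}.
k=1: 0 + 17532 + 38·33·34 = 60168; k=2: 17556 + 7560 + 38·14·34 = 43204; k=3: 31388 + 7956 + 38·26·34 = 72936; k=4: 18720 + 0 + 38·9·34 = 30348.
Minimum: 30348 at k=4.

30348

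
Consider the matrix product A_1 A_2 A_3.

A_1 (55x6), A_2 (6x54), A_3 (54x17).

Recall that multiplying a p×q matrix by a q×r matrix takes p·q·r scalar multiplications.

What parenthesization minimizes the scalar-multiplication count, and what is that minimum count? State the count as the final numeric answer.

(A_1 (A_2 A_3)): cost 11118.
((A_1 A_2) A_3): cost 68310.
Optimal: (A_1 (A_2 A_3)) with cost 11118.

11118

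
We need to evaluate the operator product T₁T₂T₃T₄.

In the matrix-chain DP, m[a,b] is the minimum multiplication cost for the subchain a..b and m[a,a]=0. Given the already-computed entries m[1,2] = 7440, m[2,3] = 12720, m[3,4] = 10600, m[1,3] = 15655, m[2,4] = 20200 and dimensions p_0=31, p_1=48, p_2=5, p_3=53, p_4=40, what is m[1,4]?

m[1,4] = min over k∈[1,3] of m[1,k]+m[k+1,4]+p_{0}·p_k·p_{4}.
k=1: 0 + 20200 + 31·48·40 = 79720; k=2: 7440 + 10600 + 31·5·40 = 24240; k=3: 15655 + 0 + 31·53·40 = 81375.
Minimum: 24240 at k=2.

24240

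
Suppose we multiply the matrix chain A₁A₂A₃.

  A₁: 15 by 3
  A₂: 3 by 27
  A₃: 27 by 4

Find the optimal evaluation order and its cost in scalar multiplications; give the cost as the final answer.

(A₁(A₂A₃)): cost 504.
((A₁A₂)A₃): cost 2835.
Optimal: (A₁(A₂A₃)) with cost 504.

504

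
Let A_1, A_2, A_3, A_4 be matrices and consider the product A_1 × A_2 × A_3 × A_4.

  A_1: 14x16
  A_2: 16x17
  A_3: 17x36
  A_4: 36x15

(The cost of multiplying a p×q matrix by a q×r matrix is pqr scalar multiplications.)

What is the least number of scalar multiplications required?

Adjacent pairs: A_1A_2 = 14·16·17 = 3808; A_2A_3 = 16·17·36 = 9792; A_3A_4 = 17·36·15 = 9180.
Length 3: A_1..A_3: k=1: 0+9792+14·16·36=17856; k=2: 3808+0+14·17·36=12376 → min 12376 | A_2..A_4: k=2: 0+9180+16·17·15=13260; k=3: 9792+0+16·36·15=18432 → min 13260.
Length 4: A_1..A_4: k=1: 0+13260+14·16·15=16620; k=2: 3808+9180+14·17·15=16558; k=3: 12376+0+14·36·15=19936 → min 16558.
Optimal order: ((A_1 × A_2) × (A_3 × A_4)) with cost 16558.

16558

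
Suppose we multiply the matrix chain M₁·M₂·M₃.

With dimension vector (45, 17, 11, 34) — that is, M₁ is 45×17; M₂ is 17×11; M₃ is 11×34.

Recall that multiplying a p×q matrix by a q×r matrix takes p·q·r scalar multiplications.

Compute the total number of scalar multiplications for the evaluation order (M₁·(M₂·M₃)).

(M₂·M₃): 17×11 by 11×34 → 17×34, cost 17·11·34 = 6358
(M₁·(M₂·M₃)): 45×17 by 17×34 → 45×34, cost 45·17·34 = 26010; cumulative 32368
Total: 32368 scalar multiplications.

32368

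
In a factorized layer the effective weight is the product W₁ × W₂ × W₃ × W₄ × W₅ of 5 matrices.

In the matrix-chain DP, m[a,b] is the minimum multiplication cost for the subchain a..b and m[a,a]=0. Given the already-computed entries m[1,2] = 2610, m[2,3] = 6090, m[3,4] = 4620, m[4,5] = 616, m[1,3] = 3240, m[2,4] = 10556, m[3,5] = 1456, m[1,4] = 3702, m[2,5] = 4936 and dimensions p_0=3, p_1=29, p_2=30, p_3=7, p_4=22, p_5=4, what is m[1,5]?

3940

m[1,5] = min over k∈[1,4] of m[1,k]+m[k+1,5]+p_{0}·p_k·p_{5}.
k=1: 0 + 4936 + 3·29·4 = 5284; k=2: 2610 + 1456 + 3·30·4 = 4426; k=3: 3240 + 616 + 3·7·4 = 3940; k=4: 3702 + 0 + 3·22·4 = 3966.
Minimum: 3940 at k=3.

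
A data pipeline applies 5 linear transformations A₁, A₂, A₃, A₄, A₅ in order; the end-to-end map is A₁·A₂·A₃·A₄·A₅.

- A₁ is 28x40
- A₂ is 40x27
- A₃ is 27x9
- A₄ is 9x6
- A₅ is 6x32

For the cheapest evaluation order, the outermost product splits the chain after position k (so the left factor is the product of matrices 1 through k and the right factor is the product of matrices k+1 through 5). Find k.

Adjacent pairs: A₁A₂ = 28·40·27 = 30240; A₂A₃ = 40·27·9 = 9720; A₃A₄ = 27·9·6 = 1458; A₄A₅ = 9·6·32 = 1728.
Length 3: A₁..A₃: k=1: 0+9720+28·40·9=19800; k=2: 30240+0+28·27·9=37044 → min 19800 | A₂..A₄: k=2: 0+1458+40·27·6=7938; k=3: 9720+0+40·9·6=11880 → min 7938 | A₃..A₅: k=3: 0+1728+27·9·32=9504; k=4: 1458+0+27·6·32=6642 → min 6642.
Length 4: A₁..A₄: k=1: 0+7938+28·40·6=14658; k=2: 30240+1458+28·27·6=36234; k=3: 19800+0+28·9·6=21312 → min 14658 | A₂..A₅: k=2: 0+6642+40·27·32=41202; k=3: 9720+1728+40·9·32=22968; k=4: 7938+0+40·6·32=15618 → min 15618.
Top-level splits: k=1: (A₁..A₁)·(A₂..A₅) → 0+15618+28·40·32 = 51458; k=2: (A₁..A₂)·(A₃..A₅) → 30240+6642+28·27·32 = 61074; k=3: (A₁..A₃)·(A₄..A₅) → 19800+1728+28·9·32 = 29592; k=4: (A₁..A₄)·(A₅..A₅) → 14658+0+28·6·32 = 20034.
Best split is after A₄, i.e. k = 4.

4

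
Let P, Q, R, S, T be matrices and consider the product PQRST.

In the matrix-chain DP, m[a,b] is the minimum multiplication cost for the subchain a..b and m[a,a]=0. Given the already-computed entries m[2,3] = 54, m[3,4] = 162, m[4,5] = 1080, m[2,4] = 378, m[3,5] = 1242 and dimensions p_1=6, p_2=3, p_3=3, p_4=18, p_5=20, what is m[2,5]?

m[2,5] = min over k∈[2,4] of m[2,k]+m[k+1,5]+p_{1}·p_k·p_{5}.
k=2: 0 + 1242 + 6·3·20 = 1602; k=3: 54 + 1080 + 6·3·20 = 1494; k=4: 378 + 0 + 6·18·20 = 2538.
Minimum: 1494 at k=3.

1494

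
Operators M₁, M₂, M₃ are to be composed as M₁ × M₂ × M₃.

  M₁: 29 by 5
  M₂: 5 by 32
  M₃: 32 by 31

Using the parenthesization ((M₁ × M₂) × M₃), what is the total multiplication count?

33408

(M₁ × M₂): 29×5 by 5×32 → 29×32, cost 29·5·32 = 4640
((M₁ × M₂) × M₃): 29×32 by 32×31 → 29×31, cost 29·32·31 = 28768; cumulative 33408
Total: 33408 scalar multiplications.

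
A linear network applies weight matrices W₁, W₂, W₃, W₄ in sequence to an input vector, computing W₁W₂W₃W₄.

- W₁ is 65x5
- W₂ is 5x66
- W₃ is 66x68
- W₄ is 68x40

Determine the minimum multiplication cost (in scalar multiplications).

49040

Adjacent pairs: W₁W₂ = 65·5·66 = 21450; W₂W₃ = 5·66·68 = 22440; W₃W₄ = 66·68·40 = 179520.
Length 3: W₁..W₃: k=1: 0+22440+65·5·68=44540; k=2: 21450+0+65·66·68=313170 → min 44540 | W₂..W₄: k=2: 0+179520+5·66·40=192720; k=3: 22440+0+5·68·40=36040 → min 36040.
Length 4: W₁..W₄: k=1: 0+36040+65·5·40=49040; k=2: 21450+179520+65·66·40=372570; k=3: 44540+0+65·68·40=221340 → min 49040.
Optimal order: (W₁((W₂W₃)W₄)) with cost 49040.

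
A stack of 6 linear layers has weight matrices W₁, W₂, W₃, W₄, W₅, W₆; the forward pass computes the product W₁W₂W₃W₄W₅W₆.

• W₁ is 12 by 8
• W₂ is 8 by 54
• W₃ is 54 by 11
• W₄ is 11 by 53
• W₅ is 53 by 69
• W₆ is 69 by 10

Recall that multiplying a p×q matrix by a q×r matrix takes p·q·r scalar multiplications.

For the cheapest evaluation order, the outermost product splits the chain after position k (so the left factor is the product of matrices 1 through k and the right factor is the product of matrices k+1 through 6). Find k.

1

Adjacent pairs: W₁W₂ = 12·8·54 = 5184; W₂W₃ = 8·54·11 = 4752; W₃W₄ = 54·11·53 = 31482; W₄W₅ = 11·53·69 = 40227; W₅W₆ = 53·69·10 = 36570.
Length 3: W₁..W₃: k=1: 0+4752+12·8·11=5808; k=2: 5184+0+12·54·11=12312 → min 5808 | W₂..W₄: k=2: 0+31482+8·54·53=54378; k=3: 4752+0+8·11·53=9416 → min 9416 | W₃..W₅: k=3: 0+40227+54·11·69=81213; k=4: 31482+0+54·53·69=228960 → min 81213 | W₄..W₆: k=4: 0+36570+11·53·10=42400; k=5: 40227+0+11·69·10=47817 → min 42400.
Length 4: W₁..W₄: k=1: 0+9416+12·8·53=14504; k=2: 5184+31482+12·54·53=71010; k=3: 5808+0+12·11·53=12804 → min 12804 | W₂..W₅: k=2: 0+81213+8·54·69=111021; k=3: 4752+40227+8·11·69=51051; k=4: 9416+0+8·53·69=38672 → min 38672 | W₃..W₆: k=3: 0+42400+54·11·10=48340; k=4: 31482+36570+54·53·10=96672; k=5: 81213+0+54·69·10=118473 → min 48340.
Length 5: W₁..W₅: k=1: 0+38672+12·8·69=45296; k=2: 5184+81213+12·54·69=131109; k=3: 5808+40227+12·11·69=55143; k=4: 12804+0+12·53·69=56688 → min 45296 | W₂..W₆: k=2: 0+48340+8·54·10=52660; k=3: 4752+42400+8·11·10=48032; k=4: 9416+36570+8·53·10=50226; k=5: 38672+0+8·69·10=44192 → min 44192.
Top-level splits: k=1: (W₁..W₁)·(W₂..W₆) → 0+44192+12·8·10 = 45152; k=2: (W₁..W₂)·(W₃..W₆) → 5184+48340+12·54·10 = 60004; k=3: (W₁..W₃)·(W₄..W₆) → 5808+42400+12·11·10 = 49528; k=4: (W₁..W₄)·(W₅..W₆) → 12804+36570+12·53·10 = 55734; k=5: (W₁..W₅)·(W₆..W₆) → 45296+0+12·69·10 = 53576.
Best split is after W₁, i.e. k = 1.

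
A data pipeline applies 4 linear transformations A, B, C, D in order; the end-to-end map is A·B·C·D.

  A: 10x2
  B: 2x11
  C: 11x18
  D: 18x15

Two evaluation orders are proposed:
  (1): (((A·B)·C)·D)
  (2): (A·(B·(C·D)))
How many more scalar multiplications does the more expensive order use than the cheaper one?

Order (1) = (((A·B)·C)·D): (A·B): 10×2 by 2×11 → 10×11, cost 10·2·11 = 220; ((A·B)·C): 10×11 by 11×18 → 10×18, cost 10·11·18 = 1980; cumulative 2200; (((A·B)·C)·D): 10×18 by 18×15 → 10×15, cost 10·18·15 = 2700; cumulative 4900. Total 4900.
Order (2) = (A·(B·(C·D))): (C·D): 11×18 by 18×15 → 11×15, cost 11·18·15 = 2970; (B·(C·D)): 2×11 by 11×15 → 2×15, cost 2·11·15 = 330; cumulative 3300; (A·(B·(C·D))): 10×2 by 2×15 → 10×15, cost 10·2·15 = 300; cumulative 3600. Total 3600.
Difference: |4900 − 3600| = 1300.

1300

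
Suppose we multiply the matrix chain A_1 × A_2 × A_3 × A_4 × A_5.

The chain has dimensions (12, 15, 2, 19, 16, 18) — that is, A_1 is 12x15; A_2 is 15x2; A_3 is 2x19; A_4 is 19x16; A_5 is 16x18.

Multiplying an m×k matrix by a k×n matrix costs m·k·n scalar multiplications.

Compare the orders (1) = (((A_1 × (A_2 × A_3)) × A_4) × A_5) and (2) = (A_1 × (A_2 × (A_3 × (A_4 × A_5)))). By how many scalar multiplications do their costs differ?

1158

Order (1) = (((A_1 × (A_2 × A_3)) × A_4) × A_5): (A_2 × A_3): 15×2 by 2×19 → 15×19, cost 15·2·19 = 570; (A_1 × (A_2 × A_3)): 12×15 by 15×19 → 12×19, cost 12·15·19 = 3420; cumulative 3990; ((A_1 × (A_2 × A_3)) × A_4): 12×19 by 19×16 → 12×16, cost 12·19·16 = 3648; cumulative 7638; (((A_1 × (A_2 × A_3)) × A_4) × A_5): 12×16 by 16×18 → 12×18, cost 12·16·18 = 3456; cumulative 11094. Total 11094.
Order (2) = (A_1 × (A_2 × (A_3 × (A_4 × A_5)))): (A_4 × A_5): 19×16 by 16×18 → 19×18, cost 19·16·18 = 5472; (A_3 × (A_4 × A_5)): 2×19 by 19×18 → 2×18, cost 2·19·18 = 684; cumulative 6156; (A_2 × (A_3 × (A_4 × A_5))): 15×2 by 2×18 → 15×18, cost 15·2·18 = 540; cumulative 6696; (A_1 × (A_2 × (A_3 × (A_4 × A_5)))): 12×15 by 15×18 → 12×18, cost 12·15·18 = 3240; cumulative 9936. Total 9936.
Difference: |11094 − 9936| = 1158.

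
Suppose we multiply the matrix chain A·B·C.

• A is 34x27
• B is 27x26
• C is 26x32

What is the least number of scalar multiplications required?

51840

Order (A·(B·C)): (B·C): 27×26 by 26×32 → 27×32, cost 27·26·32 = 22464; (A·(B·C)): 34×27 by 27×32 → 34×32, cost 34·27·32 = 29376; cumulative 51840. Total 51840.
Order ((A·B)·C): (A·B): 34×27 by 27×26 → 34×26, cost 34·27·26 = 23868; ((A·B)·C): 34×26 by 26×32 → 34×32, cost 34·26·32 = 28288; cumulative 52156. Total 52156.
Minimum: 51840.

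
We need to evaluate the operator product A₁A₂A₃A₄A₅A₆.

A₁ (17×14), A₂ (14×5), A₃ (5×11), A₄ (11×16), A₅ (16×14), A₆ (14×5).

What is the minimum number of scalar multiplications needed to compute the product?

Adjacent pairs: A₁A₂ = 17·14·5 = 1190; A₂A₃ = 14·5·11 = 770; A₃A₄ = 5·11·16 = 880; A₄A₅ = 11·16·14 = 2464; A₅A₆ = 16·14·5 = 1120.
Length 3: A₁..A₃: k=1: 0+770+17·14·11=3388; k=2: 1190+0+17·5·11=2125 → min 2125 | A₂..A₄: k=2: 0+880+14·5·16=2000; k=3: 770+0+14·11·16=3234 → min 2000 | A₃..A₅: k=3: 0+2464+5·11·14=3234; k=4: 880+0+5·16·14=2000 → min 2000 | A₄..A₆: k=4: 0+1120+11·16·5=2000; k=5: 2464+0+11·14·5=3234 → min 2000.
Length 4: A₁..A₄: k=1: 0+2000+17·14·16=5808; k=2: 1190+880+17·5·16=3430; k=3: 2125+0+17·11·16=5117 → min 3430 | A₂..A₅: k=2: 0+2000+14·5·14=2980; k=3: 770+2464+14·11·14=5390; k=4: 2000+0+14·16·14=5136 → min 2980 | A₃..A₆: k=3: 0+2000+5·11·5=2275; k=4: 880+1120+5·16·5=2400; k=5: 2000+0+5·14·5=2350 → min 2275.
Length 5: A₁..A₅: k=1: 0+2980+17·14·14=6312; k=2: 1190+2000+17·5·14=4380; k=3: 2125+2464+17·11·14=7207; k=4: 3430+0+17·16·14=7238 → min 4380 | A₂..A₆: k=2: 0+2275+14·5·5=2625; k=3: 770+2000+14·11·5=3540; k=4: 2000+1120+14·16·5=4240; k=5: 2980+0+14·14·5=3960 → min 2625.
Length 6: A₁..A₆: k=1: 0+2625+17·14·5=3815; k=2: 1190+2275+17·5·5=3890; k=3: 2125+2000+17·11·5=5060; k=4: 3430+1120+17·16·5=5910; k=5: 4380+0+17·14·5=5570 → min 3815.
Optimal order: (A₁(A₂(A₃(A₄(A₅A₆))))) with cost 3815.

3815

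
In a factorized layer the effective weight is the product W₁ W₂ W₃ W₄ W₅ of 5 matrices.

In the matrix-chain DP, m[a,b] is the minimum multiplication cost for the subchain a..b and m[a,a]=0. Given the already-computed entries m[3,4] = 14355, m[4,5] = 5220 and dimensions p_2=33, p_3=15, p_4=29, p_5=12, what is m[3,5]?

11160

m[3,5] = min over k∈[3,4] of m[3,k]+m[k+1,5]+p_{2}·p_k·p_{5}.
k=3: 0 + 5220 + 33·15·12 = 11160; k=4: 14355 + 0 + 33·29·12 = 25839.
Minimum: 11160 at k=3.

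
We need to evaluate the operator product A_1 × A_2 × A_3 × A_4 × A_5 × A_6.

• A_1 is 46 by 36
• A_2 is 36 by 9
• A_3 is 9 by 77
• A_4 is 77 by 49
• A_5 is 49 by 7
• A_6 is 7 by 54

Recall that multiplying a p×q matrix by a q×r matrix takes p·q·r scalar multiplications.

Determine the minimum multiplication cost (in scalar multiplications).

62510

Adjacent pairs: A_1A_2 = 46·36·9 = 14904; A_2A_3 = 36·9·77 = 24948; A_3A_4 = 9·77·49 = 33957; A_4A_5 = 77·49·7 = 26411; A_5A_6 = 49·7·54 = 18522.
Length 3: A_1..A_3: k=1: 0+24948+46·36·77=152460; k=2: 14904+0+46·9·77=46782 → min 46782 | A_2..A_4: k=2: 0+33957+36·9·49=49833; k=3: 24948+0+36·77·49=160776 → min 49833 | A_3..A_5: k=3: 0+26411+9·77·7=31262; k=4: 33957+0+9·49·7=37044 → min 31262 | A_4..A_6: k=4: 0+18522+77·49·54=222264; k=5: 26411+0+77·7·54=55517 → min 55517.
Length 4: A_1..A_4: k=1: 0+49833+46·36·49=130977; k=2: 14904+33957+46·9·49=69147; k=3: 46782+0+46·77·49=220340 → min 69147 | A_2..A_5: k=2: 0+31262+36·9·7=33530; k=3: 24948+26411+36·77·7=70763; k=4: 49833+0+36·49·7=62181 → min 33530 | A_3..A_6: k=3: 0+55517+9·77·54=92939; k=4: 33957+18522+9·49·54=76293; k=5: 31262+0+9·7·54=34664 → min 34664.
Length 5: A_1..A_5: k=1: 0+33530+46·36·7=45122; k=2: 14904+31262+46·9·7=49064; k=3: 46782+26411+46·77·7=97987; k=4: 69147+0+46·49·7=84925 → min 45122 | A_2..A_6: k=2: 0+34664+36·9·54=52160; k=3: 24948+55517+36·77·54=230153; k=4: 49833+18522+36·49·54=163611; k=5: 33530+0+36·7·54=47138 → min 47138.
Length 6: A_1..A_6: k=1: 0+47138+46·36·54=136562; k=2: 14904+34664+46·9·54=71924; k=3: 46782+55517+46·77·54=293567; k=4: 69147+18522+46·49·54=209385; k=5: 45122+0+46·7·54=62510 → min 62510.
Optimal order: ((A_1 × (A_2 × (A_3 × (A_4 × A_5)))) × A_6) with cost 62510.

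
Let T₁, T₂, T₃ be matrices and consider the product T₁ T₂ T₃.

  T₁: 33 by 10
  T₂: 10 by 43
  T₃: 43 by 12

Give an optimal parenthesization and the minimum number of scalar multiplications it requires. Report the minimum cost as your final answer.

(T₁ (T₂ T₃)): cost 9120.
((T₁ T₂) T₃): cost 31218.
Optimal: (T₁ (T₂ T₃)) with cost 9120.

9120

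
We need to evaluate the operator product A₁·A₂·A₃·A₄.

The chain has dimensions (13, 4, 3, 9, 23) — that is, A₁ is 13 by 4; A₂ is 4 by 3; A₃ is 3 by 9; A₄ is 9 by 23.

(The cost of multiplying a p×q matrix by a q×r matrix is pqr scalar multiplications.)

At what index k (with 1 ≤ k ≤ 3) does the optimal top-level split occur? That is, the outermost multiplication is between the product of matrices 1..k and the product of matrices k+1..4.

2

Adjacent pairs: A₁A₂ = 13·4·3 = 156; A₂A₃ = 4·3·9 = 108; A₃A₄ = 3·9·23 = 621.
Length 3: A₁..A₃: k=1: 0+108+13·4·9=576; k=2: 156+0+13·3·9=507 → min 507 | A₂..A₄: k=2: 0+621+4·3·23=897; k=3: 108+0+4·9·23=936 → min 897.
Top-level splits: k=1: (A₁..A₁)·(A₂..A₄) → 0+897+13·4·23 = 2093; k=2: (A₁..A₂)·(A₃..A₄) → 156+621+13·3·23 = 1674; k=3: (A₁..A₃)·(A₄..A₄) → 507+0+13·9·23 = 3198.
Best split is after A₂, i.e. k = 2.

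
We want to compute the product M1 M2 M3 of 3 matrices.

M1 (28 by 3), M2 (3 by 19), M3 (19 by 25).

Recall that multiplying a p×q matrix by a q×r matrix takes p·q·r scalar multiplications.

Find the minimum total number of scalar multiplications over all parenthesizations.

3525

Order (M1 (M2 M3)): (M2 M3): 3×19 by 19×25 → 3×25, cost 3·19·25 = 1425; (M1 (M2 M3)): 28×3 by 3×25 → 28×25, cost 28·3·25 = 2100; cumulative 3525. Total 3525.
Order ((M1 M2) M3): (M1 M2): 28×3 by 3×19 → 28×19, cost 28·3·19 = 1596; ((M1 M2) M3): 28×19 by 19×25 → 28×25, cost 28·19·25 = 13300; cumulative 14896. Total 14896.
Minimum: 3525.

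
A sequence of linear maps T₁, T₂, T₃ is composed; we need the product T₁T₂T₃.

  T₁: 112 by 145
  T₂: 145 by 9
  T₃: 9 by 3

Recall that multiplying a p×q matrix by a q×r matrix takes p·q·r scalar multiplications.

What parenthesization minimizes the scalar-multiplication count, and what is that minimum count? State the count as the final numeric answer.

(T₁(T₂T₃)): cost 52635.
((T₁T₂)T₃): cost 149184.
Optimal: (T₁(T₂T₃)) with cost 52635.

52635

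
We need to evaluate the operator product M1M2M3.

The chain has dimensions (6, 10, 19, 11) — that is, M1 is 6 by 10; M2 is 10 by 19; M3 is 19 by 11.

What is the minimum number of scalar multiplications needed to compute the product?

Order (M1(M2M3)): (M2M3): 10×19 by 19×11 → 10×11, cost 10·19·11 = 2090; (M1(M2M3)): 6×10 by 10×11 → 6×11, cost 6·10·11 = 660; cumulative 2750. Total 2750.
Order ((M1M2)M3): (M1M2): 6×10 by 10×19 → 6×19, cost 6·10·19 = 1140; ((M1M2)M3): 6×19 by 19×11 → 6×11, cost 6·19·11 = 1254; cumulative 2394. Total 2394.
Minimum: 2394.

2394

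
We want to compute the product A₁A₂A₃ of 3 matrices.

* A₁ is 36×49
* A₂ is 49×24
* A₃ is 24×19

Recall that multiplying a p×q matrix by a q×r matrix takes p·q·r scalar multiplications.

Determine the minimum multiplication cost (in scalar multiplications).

55860

Order (A₁(A₂A₃)): (A₂A₃): 49×24 by 24×19 → 49×19, cost 49·24·19 = 22344; (A₁(A₂A₃)): 36×49 by 49×19 → 36×19, cost 36·49·19 = 33516; cumulative 55860. Total 55860.
Order ((A₁A₂)A₃): (A₁A₂): 36×49 by 49×24 → 36×24, cost 36·49·24 = 42336; ((A₁A₂)A₃): 36×24 by 24×19 → 36×19, cost 36·24·19 = 16416; cumulative 58752. Total 58752.
Minimum: 55860.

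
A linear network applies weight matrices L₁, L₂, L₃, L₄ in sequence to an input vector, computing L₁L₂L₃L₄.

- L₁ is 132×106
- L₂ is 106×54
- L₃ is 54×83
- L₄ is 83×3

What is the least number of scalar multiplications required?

Adjacent pairs: L₁L₂ = 132·106·54 = 755568; L₂L₃ = 106·54·83 = 475092; L₃L₄ = 54·83·3 = 13446.
Length 3: L₁..L₃: k=1: 0+475092+132·106·83=1636428; k=2: 755568+0+132·54·83=1347192 → min 1347192 | L₂..L₄: k=2: 0+13446+106·54·3=30618; k=3: 475092+0+106·83·3=501486 → min 30618.
Length 4: L₁..L₄: k=1: 0+30618+132·106·3=72594; k=2: 755568+13446+132·54·3=790398; k=3: 1347192+0+132·83·3=1380060 → min 72594.
Optimal order: (L₁(L₂(L₃L₄))) with cost 72594.

72594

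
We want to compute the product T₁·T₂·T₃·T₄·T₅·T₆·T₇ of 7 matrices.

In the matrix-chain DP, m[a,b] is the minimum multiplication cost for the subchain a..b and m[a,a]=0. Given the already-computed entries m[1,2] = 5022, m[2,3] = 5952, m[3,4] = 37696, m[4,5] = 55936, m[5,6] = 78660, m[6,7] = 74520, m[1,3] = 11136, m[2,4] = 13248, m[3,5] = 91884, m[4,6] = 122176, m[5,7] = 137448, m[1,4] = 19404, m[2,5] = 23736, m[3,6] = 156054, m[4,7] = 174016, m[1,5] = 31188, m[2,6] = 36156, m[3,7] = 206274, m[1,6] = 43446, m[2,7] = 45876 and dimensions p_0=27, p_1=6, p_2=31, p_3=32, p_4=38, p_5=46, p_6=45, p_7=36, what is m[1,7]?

m[1,7] = min over k∈[1,6] of m[1,k]+m[k+1,7]+p_{0}·p_k·p_{7}.
k=1: 0 + 45876 + 27·6·36 = 51708; k=2: 5022 + 206274 + 27·31·36 = 241428; k=3: 11136 + 174016 + 27·32·36 = 216256; k=4: 19404 + 137448 + 27·38·36 = 193788; k=5: 31188 + 74520 + 27·46·36 = 150420; k=6: 43446 + 0 + 27·45·36 = 87186.
Minimum: 51708 at k=1.

51708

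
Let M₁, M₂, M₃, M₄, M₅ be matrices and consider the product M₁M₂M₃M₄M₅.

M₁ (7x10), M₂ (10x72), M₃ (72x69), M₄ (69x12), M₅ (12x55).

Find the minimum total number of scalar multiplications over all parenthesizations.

50232

Adjacent pairs: M₁M₂ = 7·10·72 = 5040; M₂M₃ = 10·72·69 = 49680; M₃M₄ = 72·69·12 = 59616; M₄M₅ = 69·12·55 = 45540.
Length 3: M₁..M₃: k=1: 0+49680+7·10·69=54510; k=2: 5040+0+7·72·69=39816 → min 39816 | M₂..M₄: k=2: 0+59616+10·72·12=68256; k=3: 49680+0+10·69·12=57960 → min 57960 | M₃..M₅: k=3: 0+45540+72·69·55=318780; k=4: 59616+0+72·12·55=107136 → min 107136.
Length 4: M₁..M₄: k=1: 0+57960+7·10·12=58800; k=2: 5040+59616+7·72·12=70704; k=3: 39816+0+7·69·12=45612 → min 45612 | M₂..M₅: k=2: 0+107136+10·72·55=146736; k=3: 49680+45540+10·69·55=133170; k=4: 57960+0+10·12·55=64560 → min 64560.
Length 5: M₁..M₅: k=1: 0+64560+7·10·55=68410; k=2: 5040+107136+7·72·55=139896; k=3: 39816+45540+7·69·55=111921; k=4: 45612+0+7·12·55=50232 → min 50232.
Optimal order: ((((M₁M₂)M₃)M₄)M₅) with cost 50232.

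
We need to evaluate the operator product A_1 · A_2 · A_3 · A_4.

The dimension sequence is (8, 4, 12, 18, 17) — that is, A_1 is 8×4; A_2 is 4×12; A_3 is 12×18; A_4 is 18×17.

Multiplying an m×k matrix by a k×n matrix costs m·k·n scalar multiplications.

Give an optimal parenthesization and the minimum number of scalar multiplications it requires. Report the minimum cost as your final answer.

Adjacent pairs: A_1A_2 = 8·4·12 = 384; A_2A_3 = 4·12·18 = 864; A_3A_4 = 12·18·17 = 3672.
Length 3: A_1..A_3: k=1: 0+864+8·4·18=1440; k=2: 384+0+8·12·18=2112 → min 1440 | A_2..A_4: k=2: 0+3672+4·12·17=4488; k=3: 864+0+4·18·17=2088 → min 2088.
Length 4: A_1..A_4: k=1: 0+2088+8·4·17=2632; k=2: 384+3672+8·12·17=5688; k=3: 1440+0+8·18·17=3888 → min 2632.
Optimal parenthesization: (A_1 · ((A_2 · A_3) · A_4)) with cost 2632.

2632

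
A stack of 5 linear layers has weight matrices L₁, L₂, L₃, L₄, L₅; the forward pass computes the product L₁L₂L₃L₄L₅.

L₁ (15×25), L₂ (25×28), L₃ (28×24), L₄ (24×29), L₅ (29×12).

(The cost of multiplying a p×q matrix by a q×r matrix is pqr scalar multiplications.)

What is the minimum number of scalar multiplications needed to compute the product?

Adjacent pairs: L₁L₂ = 15·25·28 = 10500; L₂L₃ = 25·28·24 = 16800; L₃L₄ = 28·24·29 = 19488; L₄L₅ = 24·29·12 = 8352.
Length 3: L₁..L₃: k=1: 0+16800+15·25·24=25800; k=2: 10500+0+15·28·24=20580 → min 20580 | L₂..L₄: k=2: 0+19488+25·28·29=39788; k=3: 16800+0+25·24·29=34200 → min 34200 | L₃..L₅: k=3: 0+8352+28·24·12=16416; k=4: 19488+0+28·29·12=29232 → min 16416.
Length 4: L₁..L₄: k=1: 0+34200+15·25·29=45075; k=2: 10500+19488+15·28·29=42168; k=3: 20580+0+15·24·29=31020 → min 31020 | L₂..L₅: k=2: 0+16416+25·28·12=24816; k=3: 16800+8352+25·24·12=32352; k=4: 34200+0+25·29·12=42900 → min 24816.
Length 5: L₁..L₅: k=1: 0+24816+15·25·12=29316; k=2: 10500+16416+15·28·12=31956; k=3: 20580+8352+15·24·12=33252; k=4: 31020+0+15·29·12=36240 → min 29316.
Optimal order: (L₁(L₂(L₃(L₄L₅)))) with cost 29316.

29316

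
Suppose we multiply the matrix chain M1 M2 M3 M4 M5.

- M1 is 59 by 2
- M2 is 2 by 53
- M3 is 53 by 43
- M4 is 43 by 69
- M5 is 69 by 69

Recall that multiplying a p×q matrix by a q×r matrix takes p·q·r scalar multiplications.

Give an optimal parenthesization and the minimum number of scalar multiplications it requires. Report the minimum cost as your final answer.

28156

Adjacent pairs: M1M2 = 59·2·53 = 6254; M2M3 = 2·53·43 = 4558; M3M4 = 53·43·69 = 157251; M4M5 = 43·69·69 = 204723.
Length 3: M1..M3: k=1: 0+4558+59·2·43=9632; k=2: 6254+0+59·53·43=140715 → min 9632 | M2..M4: k=2: 0+157251+2·53·69=164565; k=3: 4558+0+2·43·69=10492 → min 10492 | M3..M5: k=3: 0+204723+53·43·69=361974; k=4: 157251+0+53·69·69=409584 → min 361974.
Length 4: M1..M4: k=1: 0+10492+59·2·69=18634; k=2: 6254+157251+59·53·69=379268; k=3: 9632+0+59·43·69=184685 → min 18634 | M2..M5: k=2: 0+361974+2·53·69=369288; k=3: 4558+204723+2·43·69=215215; k=4: 10492+0+2·69·69=20014 → min 20014.
Length 5: M1..M5: k=1: 0+20014+59·2·69=28156; k=2: 6254+361974+59·53·69=583991; k=3: 9632+204723+59·43·69=389408; k=4: 18634+0+59·69·69=299533 → min 28156.
Optimal parenthesization: (M1 (((M2 M3) M4) M5)) with cost 28156.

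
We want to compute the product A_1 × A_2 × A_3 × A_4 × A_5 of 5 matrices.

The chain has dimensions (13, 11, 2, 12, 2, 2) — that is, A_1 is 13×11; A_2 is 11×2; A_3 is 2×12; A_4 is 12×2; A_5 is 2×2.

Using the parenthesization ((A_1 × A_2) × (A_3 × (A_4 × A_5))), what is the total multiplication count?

434

(A_1 × A_2): 13×11 by 11×2 → 13×2, cost 13·11·2 = 286
(A_4 × A_5): 12×2 by 2×2 → 12×2, cost 12·2·2 = 48
(A_3 × (A_4 × A_5)): 2×12 by 12×2 → 2×2, cost 2·12·2 = 48; cumulative 96
((A_1 × A_2) × (A_3 × (A_4 × A_5))): 13×2 by 2×2 → 13×2, cost 13·2·2 = 52; cumulative 434
Total: 434 scalar multiplications.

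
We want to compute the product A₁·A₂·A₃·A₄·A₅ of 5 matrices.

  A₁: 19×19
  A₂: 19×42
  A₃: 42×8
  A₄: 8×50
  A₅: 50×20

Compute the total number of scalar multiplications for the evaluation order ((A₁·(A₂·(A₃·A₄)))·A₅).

93750

(A₃·A₄): 42×8 by 8×50 → 42×50, cost 42·8·50 = 16800
(A₂·(A₃·A₄)): 19×42 by 42×50 → 19×50, cost 19·42·50 = 39900; cumulative 56700
(A₁·(A₂·(A₃·A₄))): 19×19 by 19×50 → 19×50, cost 19·19·50 = 18050; cumulative 74750
((A₁·(A₂·(A₃·A₄)))·A₅): 19×50 by 50×20 → 19×20, cost 19·50·20 = 19000; cumulative 93750
Total: 93750 scalar multiplications.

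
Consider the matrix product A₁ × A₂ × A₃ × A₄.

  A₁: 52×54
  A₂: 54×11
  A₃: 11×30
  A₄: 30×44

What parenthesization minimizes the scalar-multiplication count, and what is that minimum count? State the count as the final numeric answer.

Adjacent pairs: A₁A₂ = 52·54·11 = 30888; A₂A₃ = 54·11·30 = 17820; A₃A₄ = 11·30·44 = 14520.
Length 3: A₁..A₃: k=1: 0+17820+52·54·30=102060; k=2: 30888+0+52·11·30=48048 → min 48048 | A₂..A₄: k=2: 0+14520+54·11·44=40656; k=3: 17820+0+54·30·44=89100 → min 40656.
Length 4: A₁..A₄: k=1: 0+40656+52·54·44=164208; k=2: 30888+14520+52·11·44=70576; k=3: 48048+0+52·30·44=116688 → min 70576.
Optimal parenthesization: ((A₁ × A₂) × (A₃ × A₄)) with cost 70576.

70576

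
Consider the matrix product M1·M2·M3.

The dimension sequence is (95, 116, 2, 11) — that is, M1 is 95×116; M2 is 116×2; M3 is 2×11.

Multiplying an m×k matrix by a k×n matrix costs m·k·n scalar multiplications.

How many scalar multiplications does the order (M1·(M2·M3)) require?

123772

(M2·M3): 116×2 by 2×11 → 116×11, cost 116·2·11 = 2552
(M1·(M2·M3)): 95×116 by 116×11 → 95×11, cost 95·116·11 = 121220; cumulative 123772
Total: 123772 scalar multiplications.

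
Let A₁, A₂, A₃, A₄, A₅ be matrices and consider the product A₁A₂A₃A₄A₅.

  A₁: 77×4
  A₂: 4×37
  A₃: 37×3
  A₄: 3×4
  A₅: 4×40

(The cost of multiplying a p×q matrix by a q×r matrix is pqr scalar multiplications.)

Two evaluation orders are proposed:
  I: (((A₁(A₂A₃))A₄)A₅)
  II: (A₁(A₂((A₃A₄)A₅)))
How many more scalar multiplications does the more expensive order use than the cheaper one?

9992

Order I = (((A₁(A₂A₃))A₄)A₅): (A₂A₃): 4×37 by 37×3 → 4×3, cost 4·37·3 = 444; (A₁(A₂A₃)): 77×4 by 4×3 → 77×3, cost 77·4·3 = 924; cumulative 1368; ((A₁(A₂A₃))A₄): 77×3 by 3×4 → 77×4, cost 77·3·4 = 924; cumulative 2292; (((A₁(A₂A₃))A₄)A₅): 77×4 by 4×40 → 77×40, cost 77·4·40 = 12320; cumulative 14612. Total 14612.
Order II = (A₁(A₂((A₃A₄)A₅))): (A₃A₄): 37×3 by 3×4 → 37×4, cost 37·3·4 = 444; ((A₃A₄)A₅): 37×4 by 4×40 → 37×40, cost 37·4·40 = 5920; cumulative 6364; (A₂((A₃A₄)A₅)): 4×37 by 37×40 → 4×40, cost 4·37·40 = 5920; cumulative 12284; (A₁(A₂((A₃A₄)A₅))): 77×4 by 4×40 → 77×40, cost 77·4·40 = 12320; cumulative 24604. Total 24604.
Difference: |14612 − 24604| = 9992.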